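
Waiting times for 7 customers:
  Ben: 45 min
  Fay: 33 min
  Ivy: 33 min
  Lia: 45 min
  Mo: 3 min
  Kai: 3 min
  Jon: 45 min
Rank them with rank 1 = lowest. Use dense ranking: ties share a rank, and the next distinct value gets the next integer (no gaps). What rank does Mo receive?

Sorted (ascending): 3, 3, 33, 33, 45, 45, 45
The 2 values of 3 share dense rank 1.
The 2 values of 33 share dense rank 2.
The 3 values of 45 share dense rank 3.
Mo has value 3 min → rank 1.

1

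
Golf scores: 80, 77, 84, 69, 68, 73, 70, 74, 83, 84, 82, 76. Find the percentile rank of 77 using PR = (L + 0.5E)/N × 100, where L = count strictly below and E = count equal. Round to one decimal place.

54.2

N = 12.
Strictly below 77: 6. Equal to 77: 1.
PR = (6 + 0.5·1)/12 × 100 = 54.2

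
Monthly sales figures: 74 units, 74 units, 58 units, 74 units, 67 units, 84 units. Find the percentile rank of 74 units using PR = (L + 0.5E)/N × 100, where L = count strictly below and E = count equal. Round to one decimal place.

N = 6.
Strictly below 74: 2. Equal to 74: 3.
PR = (2 + 0.5·3)/6 × 100 = 58.3

58.3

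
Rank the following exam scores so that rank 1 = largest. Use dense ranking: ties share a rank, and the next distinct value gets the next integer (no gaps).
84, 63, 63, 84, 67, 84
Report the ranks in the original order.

1, 3, 3, 1, 2, 1

Sorted (descending): 84, 84, 84, 67, 63, 63
The 3 values of 84 share dense rank 1.
The 2 values of 63 share dense rank 3.
Remaining distinct values take the next consecutive integers.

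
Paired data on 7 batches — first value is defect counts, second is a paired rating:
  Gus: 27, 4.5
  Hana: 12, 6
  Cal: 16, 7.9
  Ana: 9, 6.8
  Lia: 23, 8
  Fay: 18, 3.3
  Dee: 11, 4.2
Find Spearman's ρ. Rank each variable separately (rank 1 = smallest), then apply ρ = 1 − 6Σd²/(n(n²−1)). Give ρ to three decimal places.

Ranks of variable 1: 7, 3, 4, 1, 6, 5, 2
Ranks of variable 2: 3, 4, 6, 5, 7, 1, 2
d = r₁ − r₂: 4, -1, -2, -4, -1, 4, 0
d²: 16, 1, 4, 16, 1, 16, 0; Σd² = 54
ρ = 1 − 6·54/(7·48) = 1 − 324/336 = 0.036

0.036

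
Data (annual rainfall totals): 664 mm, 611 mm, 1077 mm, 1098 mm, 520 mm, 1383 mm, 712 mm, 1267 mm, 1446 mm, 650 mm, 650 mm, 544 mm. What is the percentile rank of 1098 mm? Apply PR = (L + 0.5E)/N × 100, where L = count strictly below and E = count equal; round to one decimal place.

70.8

N = 12.
Strictly below 1098: 8. Equal to 1098: 1.
PR = (8 + 0.5·1)/12 × 100 = 70.8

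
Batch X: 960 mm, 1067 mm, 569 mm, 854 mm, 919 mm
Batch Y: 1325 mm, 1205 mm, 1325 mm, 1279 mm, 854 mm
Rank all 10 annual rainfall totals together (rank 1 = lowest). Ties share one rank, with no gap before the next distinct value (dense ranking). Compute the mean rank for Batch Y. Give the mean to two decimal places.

Sorted (ascending): 569, 854, 854, 919, 960, 1067, 1205, 1279, 1325, 1325
The 2 values of 854 share dense rank 2.
The 2 values of 1325 share dense rank 8.
Remaining distinct values take the next consecutive integers.
Batch Y values → pooled ranks: 1325→8, 1205→6, 1325→8, 1279→7, 854→2
Mean rank = (8 + 6 + 8 + 7 + 2) / 5 = 6.20

6.20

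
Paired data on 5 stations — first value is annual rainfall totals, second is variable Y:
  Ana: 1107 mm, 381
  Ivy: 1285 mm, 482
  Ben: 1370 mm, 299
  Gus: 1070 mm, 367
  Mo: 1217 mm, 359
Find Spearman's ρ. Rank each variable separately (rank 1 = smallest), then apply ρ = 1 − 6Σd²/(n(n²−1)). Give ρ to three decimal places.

Ranks of variable 1: 2, 4, 5, 1, 3
Ranks of variable 2: 4, 5, 1, 3, 2
d = r₁ − r₂: -2, -1, 4, -2, 1
d²: 4, 1, 16, 4, 1; Σd² = 26
ρ = 1 − 6·26/(5·24) = 1 − 156/120 = -0.300

-0.300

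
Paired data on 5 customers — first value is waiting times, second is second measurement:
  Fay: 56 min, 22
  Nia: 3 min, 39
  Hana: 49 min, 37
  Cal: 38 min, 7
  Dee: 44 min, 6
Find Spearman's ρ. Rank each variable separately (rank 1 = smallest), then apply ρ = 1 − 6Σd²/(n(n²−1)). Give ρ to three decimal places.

-0.200

Ranks of variable 1: 5, 1, 4, 2, 3
Ranks of variable 2: 3, 5, 4, 2, 1
d = r₁ − r₂: 2, -4, 0, 0, 2
d²: 4, 16, 0, 0, 4; Σd² = 24
ρ = 1 − 6·24/(5·24) = 1 − 144/120 = -0.200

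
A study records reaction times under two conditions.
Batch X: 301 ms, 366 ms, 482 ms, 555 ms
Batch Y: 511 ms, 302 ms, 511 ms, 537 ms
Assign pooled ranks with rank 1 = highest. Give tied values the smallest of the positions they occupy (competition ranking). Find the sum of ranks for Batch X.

Sorted (descending): 555, 537, 511, 511, 482, 366, 302, 301
The 2 values of 511 occupy positions 3–4 → each gets rank 3.
Batch X values → pooled ranks: 301→8, 366→6, 482→5, 555→1
Rank sum = 8 + 6 + 5 + 1 = 20

20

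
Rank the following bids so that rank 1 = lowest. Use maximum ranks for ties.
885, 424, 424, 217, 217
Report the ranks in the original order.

Sorted (ascending): 217, 217, 424, 424, 885
The 2 values of 217 occupy positions 1–2 → each gets rank 2.
The 2 values of 424 occupy positions 3–4 → each gets rank 4.

5, 4, 4, 2, 2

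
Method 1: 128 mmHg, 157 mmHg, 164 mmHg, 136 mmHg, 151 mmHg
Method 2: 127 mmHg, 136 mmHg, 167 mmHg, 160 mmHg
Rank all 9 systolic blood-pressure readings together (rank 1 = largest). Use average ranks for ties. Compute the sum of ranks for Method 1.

25.5

Sorted (descending): 167, 164, 160, 157, 151, 136, 136, 128, 127
The 2 values of 136 occupy positions 6–7 → average rank (6+7)/2 = 6.5.
Method 1 values → pooled ranks: 128→8, 157→4, 164→2, 136→6.5, 151→5
Rank sum = 8 + 4 + 2 + 6.5 + 5 = 25.5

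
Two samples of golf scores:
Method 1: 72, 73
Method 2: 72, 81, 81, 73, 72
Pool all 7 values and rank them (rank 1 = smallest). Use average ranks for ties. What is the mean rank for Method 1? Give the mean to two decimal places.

Sorted (ascending): 72, 72, 72, 73, 73, 81, 81
The 3 values of 72 occupy positions 1–3 → average rank 2.
The 2 values of 73 occupy positions 4–5 → average rank (4+5)/2 = 4.5.
The 2 values of 81 occupy positions 6–7 → average rank (6+7)/2 = 6.5.
Method 1 values → pooled ranks: 72→2, 73→4.5
Mean rank = (2 + 4.5) / 2 = 3.25

3.25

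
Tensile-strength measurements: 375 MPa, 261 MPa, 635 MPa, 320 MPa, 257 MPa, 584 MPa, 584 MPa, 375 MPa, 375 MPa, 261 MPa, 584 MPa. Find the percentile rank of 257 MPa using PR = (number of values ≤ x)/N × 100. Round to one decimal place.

9.1

N = 11.
Strictly below 257: 0. Equal to 257: 1.
PR = 1/11 × 100 = 9.1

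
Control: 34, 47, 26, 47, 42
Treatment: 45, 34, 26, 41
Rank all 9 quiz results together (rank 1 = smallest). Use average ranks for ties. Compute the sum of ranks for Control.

Sorted (ascending): 26, 26, 34, 34, 41, 42, 45, 47, 47
The 2 values of 26 occupy positions 1–2 → average rank (1+2)/2 = 1.5.
The 2 values of 34 occupy positions 3–4 → average rank (3+4)/2 = 3.5.
The 2 values of 47 occupy positions 8–9 → average rank (8+9)/2 = 8.5.
Control values → pooled ranks: 34→3.5, 47→8.5, 26→1.5, 47→8.5, 42→6
Rank sum = 3.5 + 8.5 + 1.5 + 8.5 + 6 = 28

28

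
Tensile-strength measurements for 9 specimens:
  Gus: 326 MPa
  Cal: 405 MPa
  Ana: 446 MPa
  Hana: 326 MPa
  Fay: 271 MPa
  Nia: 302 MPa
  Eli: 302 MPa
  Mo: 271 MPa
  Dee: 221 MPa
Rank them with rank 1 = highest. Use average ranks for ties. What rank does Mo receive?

Sorted (descending): 446, 405, 326, 326, 302, 302, 271, 271, 221
The 2 values of 326 occupy positions 3–4 → average rank (3+4)/2 = 3.5.
The 2 values of 302 occupy positions 5–6 → average rank (5+6)/2 = 5.5.
The 2 values of 271 occupy positions 7–8 → average rank (7+8)/2 = 7.5.
Mo has value 271 MPa → rank 7.5.

7.5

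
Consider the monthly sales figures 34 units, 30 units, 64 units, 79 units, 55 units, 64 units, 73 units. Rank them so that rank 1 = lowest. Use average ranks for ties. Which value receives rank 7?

79

Sorted (ascending): 30, 34, 55, 64, 64, 73, 79
The 2 values of 64 occupy positions 4–5 → average rank (4+5)/2 = 4.5.
Rank 7 → value 79.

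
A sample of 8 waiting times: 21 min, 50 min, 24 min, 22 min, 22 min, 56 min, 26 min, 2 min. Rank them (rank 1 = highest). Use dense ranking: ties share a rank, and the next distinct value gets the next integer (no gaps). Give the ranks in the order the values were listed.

Sorted (descending): 56, 50, 26, 24, 22, 22, 21, 2
The 2 values of 22 share dense rank 5.
Remaining distinct values take the next consecutive integers.

6, 2, 4, 5, 5, 1, 3, 7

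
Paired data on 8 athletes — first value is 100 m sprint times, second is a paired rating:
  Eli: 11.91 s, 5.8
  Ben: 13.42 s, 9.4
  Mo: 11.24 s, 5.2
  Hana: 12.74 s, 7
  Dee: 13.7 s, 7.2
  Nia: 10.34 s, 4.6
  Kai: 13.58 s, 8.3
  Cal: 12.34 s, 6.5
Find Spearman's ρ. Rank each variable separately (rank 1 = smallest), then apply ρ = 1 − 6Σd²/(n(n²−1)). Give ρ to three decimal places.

Ranks of variable 1: 3, 6, 2, 5, 8, 1, 7, 4
Ranks of variable 2: 3, 8, 2, 5, 6, 1, 7, 4
d = r₁ − r₂: 0, -2, 0, 0, 2, 0, 0, 0
d²: 0, 4, 0, 0, 4, 0, 0, 0; Σd² = 8
ρ = 1 − 6·8/(8·63) = 1 − 48/504 = 0.905

0.905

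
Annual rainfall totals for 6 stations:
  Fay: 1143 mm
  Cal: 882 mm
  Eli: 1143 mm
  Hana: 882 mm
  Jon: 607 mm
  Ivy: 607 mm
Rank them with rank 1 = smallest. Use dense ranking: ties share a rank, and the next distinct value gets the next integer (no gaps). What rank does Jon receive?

1

Sorted (ascending): 607, 607, 882, 882, 1143, 1143
The 2 values of 607 share dense rank 1.
The 2 values of 882 share dense rank 2.
The 2 values of 1143 share dense rank 3.
Jon has value 607 mm → rank 1.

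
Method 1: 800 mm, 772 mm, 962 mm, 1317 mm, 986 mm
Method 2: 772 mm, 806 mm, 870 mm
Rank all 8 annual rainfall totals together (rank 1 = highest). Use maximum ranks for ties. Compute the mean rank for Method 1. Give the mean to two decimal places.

Sorted (descending): 1317, 986, 962, 870, 806, 800, 772, 772
The 2 values of 772 occupy positions 7–8 → each gets rank 8.
Method 1 values → pooled ranks: 800→6, 772→8, 962→3, 1317→1, 986→2
Mean rank = (6 + 8 + 3 + 1 + 2) / 5 = 4.00

4.00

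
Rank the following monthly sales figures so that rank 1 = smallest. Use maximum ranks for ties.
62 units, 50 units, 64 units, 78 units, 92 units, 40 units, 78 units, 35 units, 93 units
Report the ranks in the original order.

4, 3, 5, 7, 8, 2, 7, 1, 9

Sorted (ascending): 35, 40, 50, 62, 64, 78, 78, 92, 93
The 2 values of 78 occupy positions 6–7 → each gets rank 7.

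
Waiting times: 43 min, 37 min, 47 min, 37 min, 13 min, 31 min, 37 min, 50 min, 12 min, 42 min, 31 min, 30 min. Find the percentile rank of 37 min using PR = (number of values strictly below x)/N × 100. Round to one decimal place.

N = 12.
Strictly below 37: 5. Equal to 37: 3.
PR = 5/12 × 100 = 41.7

41.7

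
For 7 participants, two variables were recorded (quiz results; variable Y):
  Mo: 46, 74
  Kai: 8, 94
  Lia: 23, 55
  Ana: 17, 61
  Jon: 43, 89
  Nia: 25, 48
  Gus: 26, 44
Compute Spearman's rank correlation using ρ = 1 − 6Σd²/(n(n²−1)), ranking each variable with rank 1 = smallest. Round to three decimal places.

Ranks of variable 1: 7, 1, 3, 2, 6, 4, 5
Ranks of variable 2: 5, 7, 3, 4, 6, 2, 1
d = r₁ − r₂: 2, -6, 0, -2, 0, 2, 4
d²: 4, 36, 0, 4, 0, 4, 16; Σd² = 64
ρ = 1 − 6·64/(7·48) = 1 − 384/336 = -0.143

-0.143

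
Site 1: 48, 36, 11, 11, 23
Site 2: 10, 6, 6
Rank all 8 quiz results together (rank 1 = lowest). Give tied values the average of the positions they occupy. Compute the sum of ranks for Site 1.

30

Sorted (ascending): 6, 6, 10, 11, 11, 23, 36, 48
The 2 values of 6 occupy positions 1–2 → average rank (1+2)/2 = 1.5.
The 2 values of 11 occupy positions 4–5 → average rank (4+5)/2 = 4.5.
Site 1 values → pooled ranks: 48→8, 36→7, 11→4.5, 11→4.5, 23→6
Rank sum = 8 + 7 + 4.5 + 4.5 + 6 = 30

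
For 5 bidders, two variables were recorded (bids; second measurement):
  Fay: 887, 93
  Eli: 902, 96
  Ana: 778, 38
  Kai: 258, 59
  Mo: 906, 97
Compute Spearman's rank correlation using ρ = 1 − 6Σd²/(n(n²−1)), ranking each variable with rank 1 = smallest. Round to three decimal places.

Ranks of variable 1: 3, 4, 2, 1, 5
Ranks of variable 2: 3, 4, 1, 2, 5
d = r₁ − r₂: 0, 0, 1, -1, 0
d²: 0, 0, 1, 1, 0; Σd² = 2
ρ = 1 − 6·2/(5·24) = 1 − 12/120 = 0.900

0.900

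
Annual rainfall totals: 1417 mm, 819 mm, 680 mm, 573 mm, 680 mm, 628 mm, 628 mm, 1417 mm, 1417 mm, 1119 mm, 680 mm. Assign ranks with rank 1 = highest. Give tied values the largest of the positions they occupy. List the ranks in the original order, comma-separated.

3, 5, 8, 11, 8, 10, 10, 3, 3, 4, 8

Sorted (descending): 1417, 1417, 1417, 1119, 819, 680, 680, 680, 628, 628, 573
The 3 values of 1417 occupy positions 1–3 → each gets rank 3.
The 3 values of 680 occupy positions 6–8 → each gets rank 8.
The 2 values of 628 occupy positions 9–10 → each gets rank 10.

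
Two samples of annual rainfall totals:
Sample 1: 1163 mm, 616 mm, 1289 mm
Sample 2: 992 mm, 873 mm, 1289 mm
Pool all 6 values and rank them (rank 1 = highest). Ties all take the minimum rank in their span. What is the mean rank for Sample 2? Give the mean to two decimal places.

3.33

Sorted (descending): 1289, 1289, 1163, 992, 873, 616
The 2 values of 1289 occupy positions 1–2 → each gets rank 1.
Sample 2 values → pooled ranks: 992→4, 873→5, 1289→1
Mean rank = (4 + 5 + 1) / 3 = 3.33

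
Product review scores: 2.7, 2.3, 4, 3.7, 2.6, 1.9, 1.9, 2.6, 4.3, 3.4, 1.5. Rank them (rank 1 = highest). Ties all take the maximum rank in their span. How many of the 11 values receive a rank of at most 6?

5

Sorted (descending): 4.3, 4, 3.7, 3.4, 2.7, 2.6, 2.6, 2.3, 1.9, 1.9, 1.5
The 2 values of 2.6 occupy positions 6–7 → each gets rank 7.
The 2 values of 1.9 occupy positions 9–10 → each gets rank 10.
Ranks ≤ 6: {1, 2, 3, 4, 5} → 5 values.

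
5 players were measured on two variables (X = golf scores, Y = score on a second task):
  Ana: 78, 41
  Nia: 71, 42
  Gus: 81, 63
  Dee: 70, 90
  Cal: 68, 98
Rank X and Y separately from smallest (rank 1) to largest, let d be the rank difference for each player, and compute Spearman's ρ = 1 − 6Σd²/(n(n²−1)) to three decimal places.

Ranks of variable 1: 4, 3, 5, 2, 1
Ranks of variable 2: 1, 2, 3, 4, 5
d = r₁ − r₂: 3, 1, 2, -2, -4
d²: 9, 1, 4, 4, 16; Σd² = 34
ρ = 1 − 6·34/(5·24) = 1 − 204/120 = -0.700

-0.700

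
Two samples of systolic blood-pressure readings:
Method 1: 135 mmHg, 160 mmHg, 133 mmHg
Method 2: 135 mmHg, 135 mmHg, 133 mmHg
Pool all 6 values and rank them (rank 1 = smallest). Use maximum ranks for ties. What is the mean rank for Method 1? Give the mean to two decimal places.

4.33

Sorted (ascending): 133, 133, 135, 135, 135, 160
The 2 values of 133 occupy positions 1–2 → each gets rank 2.
The 3 values of 135 occupy positions 3–5 → each gets rank 5.
Method 1 values → pooled ranks: 135→5, 160→6, 133→2
Mean rank = (5 + 6 + 2) / 3 = 4.33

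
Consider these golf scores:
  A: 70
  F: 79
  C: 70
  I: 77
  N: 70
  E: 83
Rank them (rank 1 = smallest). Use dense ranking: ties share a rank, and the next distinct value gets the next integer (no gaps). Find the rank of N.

Sorted (ascending): 70, 70, 70, 77, 79, 83
The 3 values of 70 share dense rank 1.
Remaining distinct values take the next consecutive integers.
N has value 70 → rank 1.

1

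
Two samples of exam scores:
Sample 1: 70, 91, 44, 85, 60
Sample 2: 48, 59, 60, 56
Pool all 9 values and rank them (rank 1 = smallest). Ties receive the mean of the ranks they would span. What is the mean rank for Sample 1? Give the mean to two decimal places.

6.10

Sorted (ascending): 44, 48, 56, 59, 60, 60, 70, 85, 91
The 2 values of 60 occupy positions 5–6 → average rank (5+6)/2 = 5.5.
Sample 1 values → pooled ranks: 70→7, 91→9, 44→1, 85→8, 60→5.5
Mean rank = (7 + 9 + 1 + 8 + 5.5) / 5 = 6.10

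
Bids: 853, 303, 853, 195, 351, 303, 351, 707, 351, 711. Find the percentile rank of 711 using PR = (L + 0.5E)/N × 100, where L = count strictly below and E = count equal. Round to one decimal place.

N = 10.
Strictly below 711: 7. Equal to 711: 1.
PR = (7 + 0.5·1)/10 × 100 = 75.0

75.0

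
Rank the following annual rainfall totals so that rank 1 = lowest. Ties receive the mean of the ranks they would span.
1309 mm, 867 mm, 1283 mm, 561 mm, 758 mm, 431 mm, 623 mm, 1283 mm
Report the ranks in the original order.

Sorted (ascending): 431, 561, 623, 758, 867, 1283, 1283, 1309
The 2 values of 1283 occupy positions 6–7 → average rank (6+7)/2 = 6.5.

8, 5, 6.5, 2, 4, 1, 3, 6.5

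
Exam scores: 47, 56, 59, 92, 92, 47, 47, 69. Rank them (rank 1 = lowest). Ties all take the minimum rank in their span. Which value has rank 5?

Sorted (ascending): 47, 47, 47, 56, 59, 69, 92, 92
The 3 values of 47 occupy positions 1–3 → each gets rank 1.
The 2 values of 92 occupy positions 7–8 → each gets rank 7.
Rank 5 → value 59.

59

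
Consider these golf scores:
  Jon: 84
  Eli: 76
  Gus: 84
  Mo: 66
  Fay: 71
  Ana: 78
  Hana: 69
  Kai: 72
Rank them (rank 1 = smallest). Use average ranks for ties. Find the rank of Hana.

Sorted (ascending): 66, 69, 71, 72, 76, 78, 84, 84
The 2 values of 84 occupy positions 7–8 → average rank (7+8)/2 = 7.5.
Hana has value 69 → rank 2.

2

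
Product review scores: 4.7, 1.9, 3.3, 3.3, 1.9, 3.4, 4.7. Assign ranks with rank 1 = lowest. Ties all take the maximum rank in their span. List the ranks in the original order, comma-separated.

7, 2, 4, 4, 2, 5, 7

Sorted (ascending): 1.9, 1.9, 3.3, 3.3, 3.4, 4.7, 4.7
The 2 values of 1.9 occupy positions 1–2 → each gets rank 2.
The 2 values of 3.3 occupy positions 3–4 → each gets rank 4.
The 2 values of 4.7 occupy positions 6–7 → each gets rank 7.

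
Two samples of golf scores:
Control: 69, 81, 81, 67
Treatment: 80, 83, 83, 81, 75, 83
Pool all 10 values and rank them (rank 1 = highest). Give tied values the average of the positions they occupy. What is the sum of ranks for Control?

Sorted (descending): 83, 83, 83, 81, 81, 81, 80, 75, 69, 67
The 3 values of 83 occupy positions 1–3 → average rank 2.
The 3 values of 81 occupy positions 4–6 → average rank 5.
Control values → pooled ranks: 69→9, 81→5, 81→5, 67→10
Rank sum = 9 + 5 + 5 + 10 = 29

29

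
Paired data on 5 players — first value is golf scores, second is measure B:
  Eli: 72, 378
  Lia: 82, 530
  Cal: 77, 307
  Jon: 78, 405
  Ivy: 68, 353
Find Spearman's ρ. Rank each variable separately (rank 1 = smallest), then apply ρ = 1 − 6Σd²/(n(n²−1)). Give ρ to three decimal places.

0.700

Ranks of variable 1: 2, 5, 3, 4, 1
Ranks of variable 2: 3, 5, 1, 4, 2
d = r₁ − r₂: -1, 0, 2, 0, -1
d²: 1, 0, 4, 0, 1; Σd² = 6
ρ = 1 − 6·6/(5·24) = 1 − 36/120 = 0.700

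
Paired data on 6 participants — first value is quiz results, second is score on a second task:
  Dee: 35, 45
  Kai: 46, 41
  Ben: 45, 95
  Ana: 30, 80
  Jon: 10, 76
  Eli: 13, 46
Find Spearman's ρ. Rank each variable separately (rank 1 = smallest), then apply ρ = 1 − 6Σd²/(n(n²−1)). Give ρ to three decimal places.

-0.257

Ranks of variable 1: 4, 6, 5, 3, 1, 2
Ranks of variable 2: 2, 1, 6, 5, 4, 3
d = r₁ − r₂: 2, 5, -1, -2, -3, -1
d²: 4, 25, 1, 4, 9, 1; Σd² = 44
ρ = 1 − 6·44/(6·35) = 1 − 264/210 = -0.257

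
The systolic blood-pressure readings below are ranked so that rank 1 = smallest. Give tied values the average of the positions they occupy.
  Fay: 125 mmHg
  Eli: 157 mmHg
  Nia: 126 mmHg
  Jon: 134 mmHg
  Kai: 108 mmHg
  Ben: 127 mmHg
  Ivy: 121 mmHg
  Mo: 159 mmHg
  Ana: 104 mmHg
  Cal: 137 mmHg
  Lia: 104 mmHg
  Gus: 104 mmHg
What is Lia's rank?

Sorted (ascending): 104, 104, 104, 108, 121, 125, 126, 127, 134, 137, 157, 159
The 3 values of 104 occupy positions 1–3 → average rank 2.
Lia has value 104 mmHg → rank 2.

2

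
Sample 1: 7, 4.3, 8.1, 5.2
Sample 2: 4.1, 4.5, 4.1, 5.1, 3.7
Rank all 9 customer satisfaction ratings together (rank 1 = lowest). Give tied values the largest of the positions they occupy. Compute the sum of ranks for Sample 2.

Sorted (ascending): 3.7, 4.1, 4.1, 4.3, 4.5, 5.1, 5.2, 7, 8.1
The 2 values of 4.1 occupy positions 2–3 → each gets rank 3.
Sample 2 values → pooled ranks: 4.1→3, 4.5→5, 4.1→3, 5.1→6, 3.7→1
Rank sum = 3 + 5 + 3 + 6 + 1 = 18

18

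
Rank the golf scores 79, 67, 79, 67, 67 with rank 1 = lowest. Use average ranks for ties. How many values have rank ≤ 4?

3

Sorted (ascending): 67, 67, 67, 79, 79
The 3 values of 67 occupy positions 1–3 → average rank 2.
The 2 values of 79 occupy positions 4–5 → average rank (4+5)/2 = 4.5.
Ranks ≤ 4: {2, 2, 2} → 3 values.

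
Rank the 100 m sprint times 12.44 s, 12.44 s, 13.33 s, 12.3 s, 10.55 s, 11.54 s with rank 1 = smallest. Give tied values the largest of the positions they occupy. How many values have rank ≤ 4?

Sorted (ascending): 10.55, 11.54, 12.3, 12.44, 12.44, 13.33
The 2 values of 12.44 occupy positions 4–5 → each gets rank 5.
Ranks ≤ 4: {1, 2, 3} → 3 values.

3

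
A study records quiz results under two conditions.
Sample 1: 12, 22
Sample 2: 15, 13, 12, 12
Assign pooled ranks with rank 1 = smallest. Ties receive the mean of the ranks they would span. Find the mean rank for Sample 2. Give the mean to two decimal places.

3.25

Sorted (ascending): 12, 12, 12, 13, 15, 22
The 3 values of 12 occupy positions 1–3 → average rank 2.
Sample 2 values → pooled ranks: 15→5, 13→4, 12→2, 12→2
Mean rank = (5 + 4 + 2 + 2) / 4 = 3.25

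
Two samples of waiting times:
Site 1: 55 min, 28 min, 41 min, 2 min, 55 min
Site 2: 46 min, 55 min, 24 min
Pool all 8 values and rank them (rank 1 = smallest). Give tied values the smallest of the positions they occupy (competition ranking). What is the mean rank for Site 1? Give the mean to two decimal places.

4.00

Sorted (ascending): 2, 24, 28, 41, 46, 55, 55, 55
The 3 values of 55 occupy positions 6–8 → each gets rank 6.
Site 1 values → pooled ranks: 55→6, 28→3, 41→4, 2→1, 55→6
Mean rank = (6 + 3 + 4 + 1 + 6) / 5 = 4.00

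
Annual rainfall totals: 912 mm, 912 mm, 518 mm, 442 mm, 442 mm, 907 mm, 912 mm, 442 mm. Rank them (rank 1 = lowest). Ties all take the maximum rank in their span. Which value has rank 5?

907

Sorted (ascending): 442, 442, 442, 518, 907, 912, 912, 912
The 3 values of 442 occupy positions 1–3 → each gets rank 3.
The 3 values of 912 occupy positions 6–8 → each gets rank 8.
Rank 5 → value 907.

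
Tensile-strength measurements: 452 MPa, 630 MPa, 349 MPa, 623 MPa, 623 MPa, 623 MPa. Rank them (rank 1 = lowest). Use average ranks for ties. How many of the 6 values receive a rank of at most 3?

2

Sorted (ascending): 349, 452, 623, 623, 623, 630
The 3 values of 623 occupy positions 3–5 → average rank 4.
Ranks ≤ 3: {1, 2} → 2 values.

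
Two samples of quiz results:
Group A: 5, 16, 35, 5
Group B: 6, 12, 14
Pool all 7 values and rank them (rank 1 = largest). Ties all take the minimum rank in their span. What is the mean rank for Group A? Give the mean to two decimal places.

Sorted (descending): 35, 16, 14, 12, 6, 5, 5
The 2 values of 5 occupy positions 6–7 → each gets rank 6.
Group A values → pooled ranks: 5→6, 16→2, 35→1, 5→6
Mean rank = (6 + 2 + 1 + 6) / 4 = 3.75

3.75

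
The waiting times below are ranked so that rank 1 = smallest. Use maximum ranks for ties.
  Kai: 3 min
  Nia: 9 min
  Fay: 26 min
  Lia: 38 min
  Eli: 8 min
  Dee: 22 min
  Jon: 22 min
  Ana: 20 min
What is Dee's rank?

Sorted (ascending): 3, 8, 9, 20, 22, 22, 26, 38
The 2 values of 22 occupy positions 5–6 → each gets rank 6.
Dee has value 22 min → rank 6.

6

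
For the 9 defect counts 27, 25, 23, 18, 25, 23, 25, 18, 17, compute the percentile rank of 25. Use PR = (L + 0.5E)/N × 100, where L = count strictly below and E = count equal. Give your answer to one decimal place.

72.2

N = 9.
Strictly below 25: 5. Equal to 25: 3.
PR = (5 + 0.5·3)/9 × 100 = 72.2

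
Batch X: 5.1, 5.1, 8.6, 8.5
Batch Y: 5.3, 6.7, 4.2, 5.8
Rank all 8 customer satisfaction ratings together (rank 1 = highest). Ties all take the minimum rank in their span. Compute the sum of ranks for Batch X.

Sorted (descending): 8.6, 8.5, 6.7, 5.8, 5.3, 5.1, 5.1, 4.2
The 2 values of 5.1 occupy positions 6–7 → each gets rank 6.
Batch X values → pooled ranks: 5.1→6, 5.1→6, 8.6→1, 8.5→2
Rank sum = 6 + 6 + 1 + 2 = 15

15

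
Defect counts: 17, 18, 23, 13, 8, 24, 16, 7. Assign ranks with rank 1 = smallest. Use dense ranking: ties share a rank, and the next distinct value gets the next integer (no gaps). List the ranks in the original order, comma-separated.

Sorted (ascending): 7, 8, 13, 16, 17, 18, 23, 24
No ties — each value takes its position as its rank.

5, 6, 7, 3, 2, 8, 4, 1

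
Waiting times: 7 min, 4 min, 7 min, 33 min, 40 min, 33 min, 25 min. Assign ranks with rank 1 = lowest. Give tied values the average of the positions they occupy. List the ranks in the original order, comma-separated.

Sorted (ascending): 4, 7, 7, 25, 33, 33, 40
The 2 values of 7 occupy positions 2–3 → average rank (2+3)/2 = 2.5.
The 2 values of 33 occupy positions 5–6 → average rank (5+6)/2 = 5.5.

2.5, 1, 2.5, 5.5, 7, 5.5, 4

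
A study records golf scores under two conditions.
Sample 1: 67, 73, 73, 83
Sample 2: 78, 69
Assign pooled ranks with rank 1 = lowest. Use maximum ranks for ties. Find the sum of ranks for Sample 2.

7

Sorted (ascending): 67, 69, 73, 73, 78, 83
The 2 values of 73 occupy positions 3–4 → each gets rank 4.
Sample 2 values → pooled ranks: 78→5, 69→2
Rank sum = 5 + 2 = 7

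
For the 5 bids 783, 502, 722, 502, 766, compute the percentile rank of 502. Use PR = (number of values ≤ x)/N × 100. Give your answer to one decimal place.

N = 5.
Strictly below 502: 0. Equal to 502: 2.
PR = 2/5 × 100 = 40.0

40.0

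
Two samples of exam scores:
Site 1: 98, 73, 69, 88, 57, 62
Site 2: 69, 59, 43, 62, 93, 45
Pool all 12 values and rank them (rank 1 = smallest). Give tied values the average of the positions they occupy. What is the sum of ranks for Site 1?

Sorted (ascending): 43, 45, 57, 59, 62, 62, 69, 69, 73, 88, 93, 98
The 2 values of 62 occupy positions 5–6 → average rank (5+6)/2 = 5.5.
The 2 values of 69 occupy positions 7–8 → average rank (7+8)/2 = 7.5.
Site 1 values → pooled ranks: 98→12, 73→9, 69→7.5, 88→10, 57→3, 62→5.5
Rank sum = 12 + 9 + 7.5 + 10 + 3 + 5.5 = 47

47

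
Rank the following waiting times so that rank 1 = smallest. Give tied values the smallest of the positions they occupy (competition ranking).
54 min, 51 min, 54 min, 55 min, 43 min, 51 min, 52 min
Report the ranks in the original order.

5, 2, 5, 7, 1, 2, 4

Sorted (ascending): 43, 51, 51, 52, 54, 54, 55
The 2 values of 51 occupy positions 2–3 → each gets rank 2.
The 2 values of 54 occupy positions 5–6 → each gets rank 5.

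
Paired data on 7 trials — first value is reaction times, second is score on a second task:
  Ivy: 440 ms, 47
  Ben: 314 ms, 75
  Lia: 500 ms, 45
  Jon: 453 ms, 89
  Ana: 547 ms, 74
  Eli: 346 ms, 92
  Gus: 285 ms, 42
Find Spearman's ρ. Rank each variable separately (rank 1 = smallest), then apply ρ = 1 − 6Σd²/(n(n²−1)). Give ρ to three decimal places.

Ranks of variable 1: 4, 2, 6, 5, 7, 3, 1
Ranks of variable 2: 3, 5, 2, 6, 4, 7, 1
d = r₁ − r₂: 1, -3, 4, -1, 3, -4, 0
d²: 1, 9, 16, 1, 9, 16, 0; Σd² = 52
ρ = 1 − 6·52/(7·48) = 1 − 312/336 = 0.071

0.071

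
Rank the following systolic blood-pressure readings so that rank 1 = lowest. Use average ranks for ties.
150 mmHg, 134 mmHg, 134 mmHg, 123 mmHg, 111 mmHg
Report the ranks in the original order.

Sorted (ascending): 111, 123, 134, 134, 150
The 2 values of 134 occupy positions 3–4 → average rank (3+4)/2 = 3.5.

5, 3.5, 3.5, 2, 1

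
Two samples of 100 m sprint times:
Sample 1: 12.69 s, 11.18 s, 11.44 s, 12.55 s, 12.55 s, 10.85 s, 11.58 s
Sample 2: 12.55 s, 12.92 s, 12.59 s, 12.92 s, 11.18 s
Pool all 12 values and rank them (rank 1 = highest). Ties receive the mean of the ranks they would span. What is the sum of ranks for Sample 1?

Sorted (descending): 12.92, 12.92, 12.69, 12.59, 12.55, 12.55, 12.55, 11.58, 11.44, 11.18, 11.18, 10.85
The 2 values of 12.92 occupy positions 1–2 → average rank (1+2)/2 = 1.5.
The 3 values of 12.55 occupy positions 5–7 → average rank 6.
The 2 values of 11.18 occupy positions 10–11 → average rank (10+11)/2 = 10.5.
Sample 1 values → pooled ranks: 12.69→3, 11.18→10.5, 11.44→9, 12.55→6, 12.55→6, 10.85→12, 11.58→8
Rank sum = 3 + 10.5 + 9 + 6 + 6 + 12 + 8 = 54.5

54.5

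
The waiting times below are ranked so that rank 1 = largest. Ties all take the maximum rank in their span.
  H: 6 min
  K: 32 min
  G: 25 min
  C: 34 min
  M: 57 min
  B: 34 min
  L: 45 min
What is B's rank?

Sorted (descending): 57, 45, 34, 34, 32, 25, 6
The 2 values of 34 occupy positions 3–4 → each gets rank 4.
B has value 34 min → rank 4.

4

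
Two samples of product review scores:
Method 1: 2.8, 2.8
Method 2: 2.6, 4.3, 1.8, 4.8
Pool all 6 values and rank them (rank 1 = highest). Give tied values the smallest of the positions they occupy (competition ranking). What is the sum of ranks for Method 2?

14

Sorted (descending): 4.8, 4.3, 2.8, 2.8, 2.6, 1.8
The 2 values of 2.8 occupy positions 3–4 → each gets rank 3.
Method 2 values → pooled ranks: 2.6→5, 4.3→2, 1.8→6, 4.8→1
Rank sum = 5 + 2 + 6 + 1 = 14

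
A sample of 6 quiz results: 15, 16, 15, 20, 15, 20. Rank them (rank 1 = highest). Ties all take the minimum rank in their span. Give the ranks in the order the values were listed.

Sorted (descending): 20, 20, 16, 15, 15, 15
The 2 values of 20 occupy positions 1–2 → each gets rank 1.
The 3 values of 15 occupy positions 4–6 → each gets rank 4.

4, 3, 4, 1, 4, 1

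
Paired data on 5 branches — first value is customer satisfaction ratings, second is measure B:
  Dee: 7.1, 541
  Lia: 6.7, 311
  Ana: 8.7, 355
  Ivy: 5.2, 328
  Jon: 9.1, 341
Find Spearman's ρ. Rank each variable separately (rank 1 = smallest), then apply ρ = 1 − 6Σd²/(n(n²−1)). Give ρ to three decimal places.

Ranks of variable 1: 3, 2, 4, 1, 5
Ranks of variable 2: 5, 1, 4, 2, 3
d = r₁ − r₂: -2, 1, 0, -1, 2
d²: 4, 1, 0, 1, 4; Σd² = 10
ρ = 1 − 6·10/(5·24) = 1 − 60/120 = 0.500

0.500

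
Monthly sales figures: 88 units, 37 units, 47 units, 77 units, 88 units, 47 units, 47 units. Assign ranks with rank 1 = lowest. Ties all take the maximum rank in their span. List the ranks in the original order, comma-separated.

Sorted (ascending): 37, 47, 47, 47, 77, 88, 88
The 3 values of 47 occupy positions 2–4 → each gets rank 4.
The 2 values of 88 occupy positions 6–7 → each gets rank 7.

7, 1, 4, 5, 7, 4, 4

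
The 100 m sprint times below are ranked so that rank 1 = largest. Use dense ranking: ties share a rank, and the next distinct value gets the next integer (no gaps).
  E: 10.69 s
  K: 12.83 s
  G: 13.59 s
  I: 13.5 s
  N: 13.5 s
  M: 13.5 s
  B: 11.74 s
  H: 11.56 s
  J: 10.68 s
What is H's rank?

Sorted (descending): 13.59, 13.5, 13.5, 13.5, 12.83, 11.74, 11.56, 10.69, 10.68
The 3 values of 13.5 share dense rank 2.
Remaining distinct values take the next consecutive integers.
H has value 11.56 s → rank 5.

5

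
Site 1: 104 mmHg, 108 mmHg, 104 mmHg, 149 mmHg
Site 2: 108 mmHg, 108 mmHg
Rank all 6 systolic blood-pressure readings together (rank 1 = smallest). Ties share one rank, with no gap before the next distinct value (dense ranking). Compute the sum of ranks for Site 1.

7

Sorted (ascending): 104, 104, 108, 108, 108, 149
The 2 values of 104 share dense rank 1.
The 3 values of 108 share dense rank 2.
Remaining distinct values take the next consecutive integers.
Site 1 values → pooled ranks: 104→1, 108→2, 104→1, 149→3
Rank sum = 1 + 2 + 1 + 3 = 7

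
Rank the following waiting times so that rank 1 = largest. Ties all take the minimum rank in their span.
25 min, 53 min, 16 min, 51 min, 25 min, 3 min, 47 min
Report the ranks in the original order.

Sorted (descending): 53, 51, 47, 25, 25, 16, 3
The 2 values of 25 occupy positions 4–5 → each gets rank 4.

4, 1, 6, 2, 4, 7, 3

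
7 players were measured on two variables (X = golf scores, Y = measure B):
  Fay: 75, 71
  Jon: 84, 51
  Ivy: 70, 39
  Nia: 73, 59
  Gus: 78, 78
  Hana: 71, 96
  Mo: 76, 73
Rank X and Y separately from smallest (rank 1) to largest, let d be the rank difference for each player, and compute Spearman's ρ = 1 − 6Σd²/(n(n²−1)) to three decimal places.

Ranks of variable 1: 4, 7, 1, 3, 6, 2, 5
Ranks of variable 2: 4, 2, 1, 3, 6, 7, 5
d = r₁ − r₂: 0, 5, 0, 0, 0, -5, 0
d²: 0, 25, 0, 0, 0, 25, 0; Σd² = 50
ρ = 1 − 6·50/(7·48) = 1 − 300/336 = 0.107

0.107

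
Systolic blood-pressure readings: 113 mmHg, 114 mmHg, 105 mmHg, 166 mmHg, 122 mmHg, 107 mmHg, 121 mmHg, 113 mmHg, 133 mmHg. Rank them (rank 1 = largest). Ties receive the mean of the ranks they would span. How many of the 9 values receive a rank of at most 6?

Sorted (descending): 166, 133, 122, 121, 114, 113, 113, 107, 105
The 2 values of 113 occupy positions 6–7 → average rank (6+7)/2 = 6.5.
Ranks ≤ 6: {1, 2, 3, 4, 5} → 5 values.

5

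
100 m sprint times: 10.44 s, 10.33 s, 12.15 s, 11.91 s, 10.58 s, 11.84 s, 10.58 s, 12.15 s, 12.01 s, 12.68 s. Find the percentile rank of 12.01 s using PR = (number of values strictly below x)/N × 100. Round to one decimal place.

60.0

N = 10.
Strictly below 12.01: 6. Equal to 12.01: 1.
PR = 6/10 × 100 = 60.0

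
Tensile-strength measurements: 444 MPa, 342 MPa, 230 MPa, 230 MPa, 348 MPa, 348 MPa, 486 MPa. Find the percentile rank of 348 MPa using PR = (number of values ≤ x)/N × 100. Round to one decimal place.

N = 7.
Strictly below 348: 3. Equal to 348: 2.
PR = 5/7 × 100 = 71.4

71.4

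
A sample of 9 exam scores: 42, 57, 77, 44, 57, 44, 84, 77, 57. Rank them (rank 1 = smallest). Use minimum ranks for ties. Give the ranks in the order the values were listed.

1, 4, 7, 2, 4, 2, 9, 7, 4

Sorted (ascending): 42, 44, 44, 57, 57, 57, 77, 77, 84
The 2 values of 44 occupy positions 2–3 → each gets rank 2.
The 3 values of 57 occupy positions 4–6 → each gets rank 4.
The 2 values of 77 occupy positions 7–8 → each gets rank 7.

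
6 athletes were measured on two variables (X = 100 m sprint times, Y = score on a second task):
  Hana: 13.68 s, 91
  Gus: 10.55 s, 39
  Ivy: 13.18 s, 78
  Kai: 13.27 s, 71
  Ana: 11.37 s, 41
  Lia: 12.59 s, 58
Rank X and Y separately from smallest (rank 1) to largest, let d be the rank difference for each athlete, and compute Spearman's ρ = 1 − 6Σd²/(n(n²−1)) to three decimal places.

0.943

Ranks of variable 1: 6, 1, 4, 5, 2, 3
Ranks of variable 2: 6, 1, 5, 4, 2, 3
d = r₁ − r₂: 0, 0, -1, 1, 0, 0
d²: 0, 0, 1, 1, 0, 0; Σd² = 2
ρ = 1 − 6·2/(6·35) = 1 − 12/210 = 0.943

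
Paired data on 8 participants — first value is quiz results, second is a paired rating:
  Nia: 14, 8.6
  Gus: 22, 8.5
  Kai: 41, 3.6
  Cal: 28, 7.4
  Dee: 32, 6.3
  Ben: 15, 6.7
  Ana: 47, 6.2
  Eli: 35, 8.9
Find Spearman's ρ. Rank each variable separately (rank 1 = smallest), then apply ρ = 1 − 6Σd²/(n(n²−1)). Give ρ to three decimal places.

Ranks of variable 1: 1, 3, 7, 4, 5, 2, 8, 6
Ranks of variable 2: 7, 6, 1, 5, 3, 4, 2, 8
d = r₁ − r₂: -6, -3, 6, -1, 2, -2, 6, -2
d²: 36, 9, 36, 1, 4, 4, 36, 4; Σd² = 130
ρ = 1 − 6·130/(8·63) = 1 − 780/504 = -0.548

-0.548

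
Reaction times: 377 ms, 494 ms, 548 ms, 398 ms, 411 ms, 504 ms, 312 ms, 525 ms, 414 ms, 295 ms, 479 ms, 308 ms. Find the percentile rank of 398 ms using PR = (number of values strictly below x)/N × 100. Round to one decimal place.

N = 12.
Strictly below 398: 4. Equal to 398: 1.
PR = 4/12 × 100 = 33.3

33.3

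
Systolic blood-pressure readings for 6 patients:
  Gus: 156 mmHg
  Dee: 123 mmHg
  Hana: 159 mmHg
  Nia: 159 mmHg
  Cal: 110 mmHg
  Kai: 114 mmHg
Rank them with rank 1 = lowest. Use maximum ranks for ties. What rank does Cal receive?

Sorted (ascending): 110, 114, 123, 156, 159, 159
The 2 values of 159 occupy positions 5–6 → each gets rank 6.
Cal has value 110 mmHg → rank 1.

1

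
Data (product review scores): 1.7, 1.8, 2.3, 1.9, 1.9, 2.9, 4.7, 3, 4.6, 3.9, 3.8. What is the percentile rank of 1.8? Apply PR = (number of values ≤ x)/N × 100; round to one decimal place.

N = 11.
Strictly below 1.8: 1. Equal to 1.8: 1.
PR = 2/11 × 100 = 18.2

18.2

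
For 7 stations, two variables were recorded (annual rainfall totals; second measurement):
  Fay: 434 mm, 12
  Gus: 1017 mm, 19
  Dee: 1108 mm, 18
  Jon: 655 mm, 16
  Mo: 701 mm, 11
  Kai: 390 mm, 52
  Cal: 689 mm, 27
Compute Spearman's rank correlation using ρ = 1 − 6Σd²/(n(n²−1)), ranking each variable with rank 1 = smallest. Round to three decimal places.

Ranks of variable 1: 2, 6, 7, 3, 5, 1, 4
Ranks of variable 2: 2, 5, 4, 3, 1, 7, 6
d = r₁ − r₂: 0, 1, 3, 0, 4, -6, -2
d²: 0, 1, 9, 0, 16, 36, 4; Σd² = 66
ρ = 1 − 6·66/(7·48) = 1 − 396/336 = -0.179

-0.179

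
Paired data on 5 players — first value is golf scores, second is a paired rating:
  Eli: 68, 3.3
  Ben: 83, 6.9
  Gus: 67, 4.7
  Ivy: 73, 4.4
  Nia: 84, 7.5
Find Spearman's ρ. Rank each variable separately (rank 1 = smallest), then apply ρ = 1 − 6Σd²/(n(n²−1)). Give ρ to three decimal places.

0.700

Ranks of variable 1: 2, 4, 1, 3, 5
Ranks of variable 2: 1, 4, 3, 2, 5
d = r₁ − r₂: 1, 0, -2, 1, 0
d²: 1, 0, 4, 1, 0; Σd² = 6
ρ = 1 − 6·6/(5·24) = 1 − 36/120 = 0.700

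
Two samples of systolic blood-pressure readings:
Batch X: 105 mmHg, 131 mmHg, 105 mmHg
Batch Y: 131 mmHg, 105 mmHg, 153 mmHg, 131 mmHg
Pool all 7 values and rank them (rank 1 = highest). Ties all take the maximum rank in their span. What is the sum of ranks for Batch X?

18

Sorted (descending): 153, 131, 131, 131, 105, 105, 105
The 3 values of 131 occupy positions 2–4 → each gets rank 4.
The 3 values of 105 occupy positions 5–7 → each gets rank 7.
Batch X values → pooled ranks: 105→7, 131→4, 105→7
Rank sum = 7 + 4 + 7 = 18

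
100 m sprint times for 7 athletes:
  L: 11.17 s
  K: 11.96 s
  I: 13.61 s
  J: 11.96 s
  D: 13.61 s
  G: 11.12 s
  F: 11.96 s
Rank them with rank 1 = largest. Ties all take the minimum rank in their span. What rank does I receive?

Sorted (descending): 13.61, 13.61, 11.96, 11.96, 11.96, 11.17, 11.12
The 2 values of 13.61 occupy positions 1–2 → each gets rank 1.
The 3 values of 11.96 occupy positions 3–5 → each gets rank 3.
I has value 13.61 s → rank 1.

1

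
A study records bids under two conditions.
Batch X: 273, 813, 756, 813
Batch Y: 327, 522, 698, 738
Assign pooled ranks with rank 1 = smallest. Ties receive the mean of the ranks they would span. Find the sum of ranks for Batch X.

22

Sorted (ascending): 273, 327, 522, 698, 738, 756, 813, 813
The 2 values of 813 occupy positions 7–8 → average rank (7+8)/2 = 7.5.
Batch X values → pooled ranks: 273→1, 813→7.5, 756→6, 813→7.5
Rank sum = 1 + 7.5 + 6 + 7.5 = 22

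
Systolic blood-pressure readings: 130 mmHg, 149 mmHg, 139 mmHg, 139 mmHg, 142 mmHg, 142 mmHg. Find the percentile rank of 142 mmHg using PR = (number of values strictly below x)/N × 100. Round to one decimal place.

N = 6.
Strictly below 142: 3. Equal to 142: 2.
PR = 3/6 × 100 = 50.0

50.0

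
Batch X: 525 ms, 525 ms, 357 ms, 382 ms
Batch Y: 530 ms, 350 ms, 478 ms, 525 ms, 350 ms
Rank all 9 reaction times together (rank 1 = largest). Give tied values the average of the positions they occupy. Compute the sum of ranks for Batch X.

Sorted (descending): 530, 525, 525, 525, 478, 382, 357, 350, 350
The 3 values of 525 occupy positions 2–4 → average rank 3.
The 2 values of 350 occupy positions 8–9 → average rank (8+9)/2 = 8.5.
Batch X values → pooled ranks: 525→3, 525→3, 357→7, 382→6
Rank sum = 3 + 3 + 7 + 6 = 19

19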